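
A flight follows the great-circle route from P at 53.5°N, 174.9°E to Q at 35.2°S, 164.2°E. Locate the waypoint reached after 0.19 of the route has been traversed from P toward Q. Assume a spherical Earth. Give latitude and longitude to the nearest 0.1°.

≈ 36.7°N, 171.7°E

Write both endpoints as unit vectors p₁, p₂ with components (cos φ cos λ, cos φ sin λ, sin φ).
The central angle between the endpoints is δ = arccos(p₁·p₂) ≈ 1.557 rad (89.2°).
Interpolate at f = 0.19 with slerp weights a = sin((1−f)δ)/sin δ ≈ 0.952, b = sin(fδ)/sin δ ≈ 0.291.
p = a·p₁ + b·p₂ ≈ (-0.793, 0.115, 0.598); φ = arcsin(p_z) ≈ 36.70°, λ = atan2(p_y, p_x) ≈ 171.74°.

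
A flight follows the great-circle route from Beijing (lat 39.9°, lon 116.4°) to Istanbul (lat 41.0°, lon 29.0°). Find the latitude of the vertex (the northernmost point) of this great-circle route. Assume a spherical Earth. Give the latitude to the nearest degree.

The great circle lies in the plane with unit normal n̂ = (p₁ × p₂)/|p₁ × p₂|.
Here n̂_z ≈ -0.647; the vertex latitude is φ_max = arccos|n̂_z| ≈ 49.7°.

≈ 50°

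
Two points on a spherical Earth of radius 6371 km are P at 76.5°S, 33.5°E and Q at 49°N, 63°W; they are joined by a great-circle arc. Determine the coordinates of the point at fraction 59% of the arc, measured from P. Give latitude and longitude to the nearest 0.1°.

≈ 5.8°S, 45.8°W

Convert each endpoint to a unit vector on the sphere (x = cos φ cos λ, y = cos φ sin λ, z = sin φ).
The central angle between the endpoints is δ = arccos(p₁·p₂) ≈ 2.421 rad (138.7°).
Interpolate at f = 0.59 with slerp weights a = sin((1−f)δ)/sin δ ≈ 1.269, b = sin(fδ)/sin δ ≈ 1.500.
p = a·p₁ + b·p₂ ≈ (0.694, -0.713, -0.102); φ = arcsin(p_z) ≈ -5.84°, λ = atan2(p_y, p_x) ≈ -45.80°.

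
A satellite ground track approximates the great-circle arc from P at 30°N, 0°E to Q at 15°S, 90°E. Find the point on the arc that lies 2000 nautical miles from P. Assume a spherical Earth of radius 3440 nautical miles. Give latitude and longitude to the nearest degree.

The haversine formula gives a central angle δ ≈ 1.701 rad (97.4°) between the endpoints. The total great-circle distance is δ·R ≈ 1.701 × 3440 ≈ 5850 nmi, so the target fraction is f = 2000/5850 ≈ 0.342.
Interpolate at f ≈ 0.342 with slerp weights a = sin((1−f)δ)/sin δ ≈ 0.907, b = sin(fδ)/sin δ ≈ 0.554.
p = a·p₁ + b·p₂ ≈ (0.786, 0.535, 0.310); φ = arcsin(p_z) ≈ 18.08°, λ = atan2(p_y, p_x) ≈ 34.25°.

≈ 18°N, 34°E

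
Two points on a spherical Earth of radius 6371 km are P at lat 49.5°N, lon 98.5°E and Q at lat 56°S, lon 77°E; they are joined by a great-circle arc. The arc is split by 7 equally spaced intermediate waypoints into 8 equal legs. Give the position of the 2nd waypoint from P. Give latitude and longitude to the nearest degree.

Convert each endpoint to a unit vector on the sphere (x = cos φ cos λ, y = cos φ sin λ, z = sin φ).
The central angle between the endpoints is δ = arccos(p₁·p₂) ≈ 1.868 rad (107.0°).
Interpolate at f = 2/8 with slerp weights a = sin((1−f)δ)/sin δ ≈ 1.031, b = sin(fδ)/sin δ ≈ 0.471.
p = a·p₁ + b·p₂ ≈ (-0.040, 0.918, 0.393); φ = arcsin(p_z) ≈ 23.17°, λ = atan2(p_y, p_x) ≈ 92.48°.

≈ lat 23°N, lon 92°E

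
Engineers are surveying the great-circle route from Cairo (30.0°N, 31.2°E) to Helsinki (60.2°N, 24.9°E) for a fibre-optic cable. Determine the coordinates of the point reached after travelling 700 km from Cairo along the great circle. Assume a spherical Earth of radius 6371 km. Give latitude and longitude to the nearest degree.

The haversine formula gives a central angle δ ≈ 0.532 rad (30.5°) between the endpoints. The total great-circle distance is δ·R ≈ 0.532 × 6371 ≈ 3391 km, so the target fraction is f = 700/3391 ≈ 0.206.
Interpolate at f ≈ 0.206 with slerp weights a = sin((1−f)δ)/sin δ ≈ 0.808, b = sin(fδ)/sin δ ≈ 0.216.
p = a·p₁ + b·p₂ ≈ (0.696, 0.408, 0.591); φ = arcsin(p_z) ≈ 36.26°, λ = atan2(p_y, p_x) ≈ 30.36°.

≈ (36°N, 30°E)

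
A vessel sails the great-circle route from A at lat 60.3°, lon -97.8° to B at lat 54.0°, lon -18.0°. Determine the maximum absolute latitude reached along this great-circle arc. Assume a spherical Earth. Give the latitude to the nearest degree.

≈ 64°

The great circle lies in the plane with unit normal n̂ = (p₁ × p₂)/|p₁ × p₂|.
Here n̂_z ≈ +0.437; the vertex latitude is φ_max = arccos|n̂_z| ≈ 64.1°.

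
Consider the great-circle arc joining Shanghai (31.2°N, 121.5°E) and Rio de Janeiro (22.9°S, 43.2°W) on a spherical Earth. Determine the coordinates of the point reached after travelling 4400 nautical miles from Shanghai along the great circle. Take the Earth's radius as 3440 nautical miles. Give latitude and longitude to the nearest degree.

Write both endpoints as unit vectors p₁, p₂ with components (cos φ cos λ, cos φ sin λ, sin φ).
The central angle between the endpoints is δ = arccos(p₁·p₂) ≈ 2.864 rad (164.1°). The total great-circle distance is δ·R ≈ 2.864 × 3440 ≈ 9851 nmi, so the target fraction is f = 4400/9851 ≈ 0.447.
Interpolate at f ≈ 0.447 with slerp weights a = sin((1−f)δ)/sin δ ≈ 3.643, b = sin(fδ)/sin δ ≈ 3.490.
p = a·p₁ + b·p₂ ≈ (0.715, 0.457, 0.529); φ = arcsin(p_z) ≈ 31.96°, λ = atan2(p_y, p_x) ≈ 32.56°.

≈ (32°N, 33°E)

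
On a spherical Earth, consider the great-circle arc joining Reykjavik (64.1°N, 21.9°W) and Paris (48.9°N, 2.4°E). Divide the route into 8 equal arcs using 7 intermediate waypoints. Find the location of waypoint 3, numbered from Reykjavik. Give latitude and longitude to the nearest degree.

≈ 59°N, 10°W

From cos δ = sin φ₁ sin φ₂ + cos φ₁ cos φ₂ cos Δλ, the central angle is δ ≈ 0.349 rad (20.0°).
Interpolate at f = 3/8 with slerp weights a = sin((1−f)δ)/sin δ ≈ 0.633, b = sin(fδ)/sin δ ≈ 0.382.
p = a·p₁ + b·p₂ ≈ (0.507, -0.093, 0.857); φ = arcsin(p_z) ≈ 58.97°, λ = atan2(p_y, p_x) ≈ -10.35°.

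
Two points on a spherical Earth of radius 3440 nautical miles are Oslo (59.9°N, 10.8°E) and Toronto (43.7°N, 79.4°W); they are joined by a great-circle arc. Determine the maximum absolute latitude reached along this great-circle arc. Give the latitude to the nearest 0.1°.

The great circle lies in the plane with unit normal n̂ = (p₁ × p₂)/|p₁ × p₂|.
Here n̂_z ≈ -0.452; the vertex latitude is φ_max = arccos|n̂_z| ≈ 63.1°.
Check via Clairaut: cos φ_max = |cos φ₁| · sin C = cos(59.9°)·sin(64.3°) ≈ 0.452, again giving ≈ 63.1°.

≈ 63.1°N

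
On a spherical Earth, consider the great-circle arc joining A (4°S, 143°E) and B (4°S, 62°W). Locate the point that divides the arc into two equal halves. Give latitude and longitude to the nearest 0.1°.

Write both endpoints as unit vectors p₁, p₂ with components (cos φ cos λ, cos φ sin λ, sin φ).
The central angle between the endpoints is δ = arccos(p₁·p₂) ≈ 2.684 rad (153.8°).
Interpolate at f = 1/2 with slerp weights a = sin((1−f)δ)/sin δ ≈ 2.204, b = sin(fδ)/sin δ ≈ 2.204.
p = a·p₁ + b·p₂ ≈ (-0.724, -0.618, -0.307); φ = arcsin(p_z) ≈ -17.90°, λ = atan2(p_y, p_x) ≈ -139.50°.

≈ (17.9°S, 139.5°W)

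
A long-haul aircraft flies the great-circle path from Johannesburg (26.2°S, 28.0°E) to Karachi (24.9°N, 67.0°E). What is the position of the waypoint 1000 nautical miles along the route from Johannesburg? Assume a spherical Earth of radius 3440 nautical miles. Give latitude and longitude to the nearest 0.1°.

≈ (13.0°S, 38.8°E)

Write both endpoints as unit vectors p₁, p₂ with components (cos φ cos λ, cos φ sin λ, sin φ).
The central angle between the endpoints is δ = arccos(p₁·p₂) ≈ 1.108 rad (63.5°). The total great-circle distance is δ·R ≈ 1.108 × 3440 ≈ 3811 nmi, so the target fraction is f = 1000/3811 ≈ 0.262.
Interpolate at f ≈ 0.262 with slerp weights a = sin((1−f)δ)/sin δ ≈ 0.815, b = sin(fδ)/sin δ ≈ 0.320.
p = a·p₁ + b·p₂ ≈ (0.759, 0.611, -0.225); φ = arcsin(p_z) ≈ -13.00°, λ = atan2(p_y, p_x) ≈ 38.82°.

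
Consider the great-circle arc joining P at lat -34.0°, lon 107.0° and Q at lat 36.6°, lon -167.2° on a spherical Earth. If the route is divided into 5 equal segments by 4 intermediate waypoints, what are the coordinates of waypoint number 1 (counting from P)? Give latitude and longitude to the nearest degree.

≈ lat -21°, lon 126°

Convert each endpoint to a unit vector on the sphere (x = cos φ cos λ, y = cos φ sin λ, z = sin φ).
The central angle between the endpoints is δ = arccos(p₁·p₂) ≈ 1.859 rad (106.5°).
Interpolate at f = 1/5 with slerp weights a = sin((1−f)δ)/sin δ ≈ 1.040, b = sin(fδ)/sin δ ≈ 0.379.
p = a·p₁ + b·p₂ ≈ (-0.549, 0.757, -0.355); φ = arcsin(p_z) ≈ -20.81°, λ = atan2(p_y, p_x) ≈ 125.95°.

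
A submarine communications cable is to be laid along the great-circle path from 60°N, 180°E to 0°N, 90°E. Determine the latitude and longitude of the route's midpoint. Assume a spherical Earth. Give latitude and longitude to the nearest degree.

Write both endpoints as unit vectors p₁, p₂ with components (cos φ cos λ, cos φ sin λ, sin φ).
The central angle between the endpoints is δ = arccos(p₁·p₂) ≈ 1.571 rad (90.0°).
Interpolate at f = 1/2 with slerp weights a = sin((1−f)δ)/sin δ ≈ 0.707, b = sin(fδ)/sin δ ≈ 0.707.
p = a·p₁ + b·p₂ ≈ (-0.354, 0.707, 0.612); φ = arcsin(p_z) ≈ 37.76°, λ = atan2(p_y, p_x) ≈ 116.57°.

≈ 38°N, 117°E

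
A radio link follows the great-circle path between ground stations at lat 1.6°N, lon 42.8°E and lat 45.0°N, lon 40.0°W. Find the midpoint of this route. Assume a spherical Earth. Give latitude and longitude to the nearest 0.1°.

Write both endpoints as unit vectors p₁, p₂ with components (cos φ cos λ, cos φ sin λ, sin φ).
The central angle between the endpoints is δ = arccos(p₁·p₂) ≈ 1.462 rad (83.8°).
Interpolate at f = 1/2 with slerp weights a = sin((1−f)δ)/sin δ ≈ 0.672, b = sin(fδ)/sin δ ≈ 0.672.
p = a·p₁ + b·p₂ ≈ (0.856, 0.151, 0.494); φ = arcsin(p_z) ≈ 29.58°, λ = atan2(p_y, p_x) ≈ 9.99°.

≈ lat 29.6°N, lon 10.0°E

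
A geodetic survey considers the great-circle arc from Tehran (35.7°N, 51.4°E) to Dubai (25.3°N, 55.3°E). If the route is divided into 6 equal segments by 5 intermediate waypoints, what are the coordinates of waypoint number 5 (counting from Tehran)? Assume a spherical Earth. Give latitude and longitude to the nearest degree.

Write both endpoints as unit vectors p₁, p₂ with components (cos φ cos λ, cos φ sin λ, sin φ).
The central angle between the endpoints is δ = arccos(p₁·p₂) ≈ 0.191 rad (10.9°).
Interpolate at f = 5/6 with slerp weights a = sin((1−f)δ)/sin δ ≈ 0.168, b = sin(fδ)/sin δ ≈ 0.835.
p = a·p₁ + b·p₂ ≈ (0.515, 0.727, 0.455); φ = arcsin(p_z) ≈ 27.04°, λ = atan2(p_y, p_x) ≈ 54.70°.

≈ 27°N, 55°E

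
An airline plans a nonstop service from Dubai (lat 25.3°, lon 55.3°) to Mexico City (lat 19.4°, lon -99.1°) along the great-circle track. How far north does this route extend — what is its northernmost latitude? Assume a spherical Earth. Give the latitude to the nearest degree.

≈ 62°

The great circle lies in the plane with unit normal n̂ = (p₁ × p₂)/|p₁ × p₂|.
Here n̂_z ≈ -0.473; the vertex latitude is φ_max = arccos|n̂_z| ≈ 61.8°.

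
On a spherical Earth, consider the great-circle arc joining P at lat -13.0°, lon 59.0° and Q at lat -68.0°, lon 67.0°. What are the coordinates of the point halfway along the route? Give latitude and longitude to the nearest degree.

≈ lat -41°, lon 61°

Write both endpoints as unit vectors p₁, p₂ with components (cos φ cos λ, cos φ sin λ, sin φ).
The central angle between the endpoints is δ = arccos(p₁·p₂) ≈ 0.964 rad (55.2°).
Interpolate at f = 1/2 with slerp weights a = sin((1−f)δ)/sin δ ≈ 0.564, b = sin(fδ)/sin δ ≈ 0.564.
p = a·p₁ + b·p₂ ≈ (0.366, 0.666, -0.650); φ = arcsin(p_z) ≈ -40.56°, λ = atan2(p_y, p_x) ≈ 61.22°.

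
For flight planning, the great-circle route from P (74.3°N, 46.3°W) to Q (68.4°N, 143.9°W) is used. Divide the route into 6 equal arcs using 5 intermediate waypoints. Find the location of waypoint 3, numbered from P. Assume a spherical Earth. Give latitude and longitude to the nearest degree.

Write both endpoints as unit vectors p₁, p₂ with components (cos φ cos λ, cos φ sin λ, sin φ).
The central angle between the endpoints is δ = arccos(p₁·p₂) ≈ 0.491 rad (28.1°).
Interpolate at f = 3/6 with slerp weights a = sin((1−f)δ)/sin δ ≈ 0.515, b = sin(fδ)/sin δ ≈ 0.515.
p = a·p₁ + b·p₂ ≈ (-0.057, -0.213, 0.975); φ = arcsin(p_z) ≈ 77.28°, λ = atan2(p_y, p_x) ≈ -104.99°.

≈ (77°N, 105°W)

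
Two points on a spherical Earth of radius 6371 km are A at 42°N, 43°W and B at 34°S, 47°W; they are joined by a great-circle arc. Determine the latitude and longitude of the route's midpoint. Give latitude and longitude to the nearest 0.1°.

The haversine formula gives a central angle δ ≈ 1.328 rad (76.1°) between the endpoints.
Interpolate at f = 1/2 with slerp weights a = sin((1−f)δ)/sin δ ≈ 0.635, b = sin(fδ)/sin δ ≈ 0.635.
p = a·p₁ + b·p₂ ≈ (0.704, -0.707, 0.070); φ = arcsin(p_z) ≈ 4.00°, λ = atan2(p_y, p_x) ≈ -45.11°.

≈ 4.0°N, 45.1°W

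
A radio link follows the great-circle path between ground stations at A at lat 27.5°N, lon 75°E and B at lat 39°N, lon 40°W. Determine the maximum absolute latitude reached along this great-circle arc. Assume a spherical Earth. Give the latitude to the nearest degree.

≈ 51°N

The great circle lies in the plane with unit normal n̂ = (p₁ × p₂)/|p₁ × p₂|.
Here n̂_z ≈ -0.625; the vertex latitude is φ_max = arccos|n̂_z| ≈ 51.3°.
Check via Clairaut: cos φ_max = |cos φ₁| · sin C = cos(27.5°)·sin(44.8°) ≈ 0.625, again giving ≈ 51.3°.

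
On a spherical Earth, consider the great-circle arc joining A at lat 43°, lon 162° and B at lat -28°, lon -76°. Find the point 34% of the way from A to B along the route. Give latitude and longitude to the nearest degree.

Write both endpoints as unit vectors p₁, p₂ with components (cos φ cos λ, cos φ sin λ, sin φ).
The central angle between the endpoints is δ = arccos(p₁·p₂) ≈ 2.295 rad (131.5°).
Interpolate at f = 0.34 with slerp weights a = sin((1−f)δ)/sin δ ≈ 1.333, b = sin(fδ)/sin δ ≈ 0.939.
p = a·p₁ + b·p₂ ≈ (-0.726, -0.503, 0.468); φ = arcsin(p_z) ≈ 27.91°, λ = atan2(p_y, p_x) ≈ -145.29°.

≈ lat 28°, lon -145°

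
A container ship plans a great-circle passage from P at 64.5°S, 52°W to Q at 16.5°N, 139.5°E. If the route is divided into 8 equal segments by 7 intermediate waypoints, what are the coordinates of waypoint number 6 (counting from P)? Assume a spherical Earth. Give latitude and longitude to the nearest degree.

≈ 16°S, 143°E

Convert each endpoint to a unit vector on the sphere (x = cos φ cos λ, y = cos φ sin λ, z = sin φ).
The central angle between the endpoints is δ = arccos(p₁·p₂) ≈ 2.293 rad (131.4°).
Interpolate at f = 6/8 with slerp weights a = sin((1−f)δ)/sin δ ≈ 0.723, b = sin(fδ)/sin δ ≈ 1.318.
p = a·p₁ + b·p₂ ≈ (-0.769, 0.575, -0.278); φ = arcsin(p_z) ≈ -16.14°, λ = atan2(p_y, p_x) ≈ 143.20°.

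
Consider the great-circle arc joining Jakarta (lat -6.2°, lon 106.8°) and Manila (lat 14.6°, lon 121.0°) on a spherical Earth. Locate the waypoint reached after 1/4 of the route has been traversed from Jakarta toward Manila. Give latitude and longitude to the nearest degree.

≈ lat -1°, lon 110°

From cos δ = sin φ₁ sin φ₂ + cos φ₁ cos φ₂ cos Δλ, the central angle is δ ≈ 0.438 rad (25.1°).
Interpolate at f = 1/4 with slerp weights a = sin((1−f)δ)/sin δ ≈ 0.761, b = sin(fδ)/sin δ ≈ 0.258.
p = a·p₁ + b·p₂ ≈ (-0.347, 0.938, -0.017); φ = arcsin(p_z) ≈ -0.99°, λ = atan2(p_y, p_x) ≈ 110.31°.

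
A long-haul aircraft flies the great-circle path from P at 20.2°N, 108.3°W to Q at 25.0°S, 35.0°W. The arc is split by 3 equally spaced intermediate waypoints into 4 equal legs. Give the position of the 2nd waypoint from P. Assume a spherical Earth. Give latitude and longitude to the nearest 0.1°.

Convert each endpoint to a unit vector on the sphere (x = cos φ cos λ, y = cos φ sin λ, z = sin φ).
The central angle between the endpoints is δ = arccos(p₁·p₂) ≈ 1.472 rad (84.3°).
Interpolate at f = 2/4 with slerp weights a = sin((1−f)δ)/sin δ ≈ 0.675, b = sin(fδ)/sin δ ≈ 0.675.
p = a·p₁ + b·p₂ ≈ (0.302, -0.952, -0.052); φ = arcsin(p_z) ≈ -2.99°, λ = atan2(p_y, p_x) ≈ -72.39°.

≈ 3.0°S, 72.4°W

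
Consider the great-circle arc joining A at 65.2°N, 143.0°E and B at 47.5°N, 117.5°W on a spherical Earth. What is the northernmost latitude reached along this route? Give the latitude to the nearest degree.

≈ 69°N

The great circle lies in the plane with unit normal n̂ = (p₁ × p₂)/|p₁ × p₂|.
Here n̂_z ≈ +0.357; the vertex latitude is φ_max = arccos|n̂_z| ≈ 69.1°.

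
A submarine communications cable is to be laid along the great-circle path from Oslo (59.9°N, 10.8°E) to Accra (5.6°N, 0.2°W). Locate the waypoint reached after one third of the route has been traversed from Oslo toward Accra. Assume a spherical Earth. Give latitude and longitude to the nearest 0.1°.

Convert each endpoint to a unit vector on the sphere (x = cos φ cos λ, y = cos φ sin λ, z = sin φ).
The central angle between the endpoints is δ = arccos(p₁·p₂) ≈ 0.959 rad (54.9°).
Interpolate at f = 1/3 with slerp weights a = sin((1−f)δ)/sin δ ≈ 0.729, b = sin(fδ)/sin δ ≈ 0.384.
p = a·p₁ + b·p₂ ≈ (0.741, 0.067, 0.668); φ = arcsin(p_z) ≈ 41.92°, λ = atan2(p_y, p_x) ≈ 5.18°.

≈ 41.9°N, 5.2°E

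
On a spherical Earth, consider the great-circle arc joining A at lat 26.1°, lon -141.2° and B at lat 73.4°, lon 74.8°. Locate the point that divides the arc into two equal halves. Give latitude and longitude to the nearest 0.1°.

Write both endpoints as unit vectors p₁, p₂ with components (cos φ cos λ, cos φ sin λ, sin φ).
The central angle between the endpoints is δ = arccos(p₁·p₂) ≈ 1.355 rad (77.6°).
Interpolate at f = 1/2 with slerp weights a = sin((1−f)δ)/sin δ ≈ 0.642, b = sin(fδ)/sin δ ≈ 0.642.
p = a·p₁ + b·p₂ ≈ (-0.401, -0.184, 0.897); φ = arcsin(p_z) ≈ 63.81°, λ = atan2(p_y, p_x) ≈ -155.33°.

≈ lat 63.8°, lon -155.3°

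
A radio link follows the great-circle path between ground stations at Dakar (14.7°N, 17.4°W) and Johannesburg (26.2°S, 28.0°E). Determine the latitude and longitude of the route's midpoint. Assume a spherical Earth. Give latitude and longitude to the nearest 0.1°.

Convert each endpoint to a unit vector on the sphere (x = cos φ cos λ, y = cos φ sin λ, z = sin φ).
The central angle between the endpoints is δ = arccos(p₁·p₂) ≈ 1.050 rad (60.2°).
Interpolate at f = 1/2 with slerp weights a = sin((1−f)δ)/sin δ ≈ 0.578, b = sin(fδ)/sin δ ≈ 0.578.
p = a·p₁ + b·p₂ ≈ (0.991, 0.076, -0.108); φ = arcsin(p_z) ≈ -6.23°, λ = atan2(p_y, p_x) ≈ 4.40°.

≈ (6.2°S, 4.4°E)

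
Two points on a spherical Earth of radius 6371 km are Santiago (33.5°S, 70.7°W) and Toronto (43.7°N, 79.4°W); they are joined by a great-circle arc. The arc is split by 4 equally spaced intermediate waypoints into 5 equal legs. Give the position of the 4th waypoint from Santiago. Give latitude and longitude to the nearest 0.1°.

Convert each endpoint to a unit vector on the sphere (x = cos φ cos λ, y = cos φ sin λ, z = sin φ).
The central angle between the endpoints is δ = arccos(p₁·p₂) ≈ 1.355 rad (77.6°).
Interpolate at f = 4/5 with slerp weights a = sin((1−f)δ)/sin δ ≈ 0.274, b = sin(fδ)/sin δ ≈ 0.905.
p = a·p₁ + b·p₂ ≈ (0.196, -0.859, 0.474); φ = arcsin(p_z) ≈ 28.28°, λ = atan2(p_y, p_x) ≈ -77.15°.

≈ (28.3°N, 77.2°W)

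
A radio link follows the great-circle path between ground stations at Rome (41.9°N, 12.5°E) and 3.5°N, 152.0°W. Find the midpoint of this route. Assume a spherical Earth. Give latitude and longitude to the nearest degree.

The haversine formula gives a central angle δ ≈ 2.312 rad (132.5°) between the endpoints.
Interpolate at f = 1/2 with slerp weights a = sin((1−f)δ)/sin δ ≈ 1.241, b = sin(fδ)/sin δ ≈ 1.241.
p = a·p₁ + b·p₂ ≈ (-0.192, -0.381, 0.904); φ = arcsin(p_z) ≈ 64.72°, λ = atan2(p_y, p_x) ≈ -116.70°.

≈ 65°N, 117°W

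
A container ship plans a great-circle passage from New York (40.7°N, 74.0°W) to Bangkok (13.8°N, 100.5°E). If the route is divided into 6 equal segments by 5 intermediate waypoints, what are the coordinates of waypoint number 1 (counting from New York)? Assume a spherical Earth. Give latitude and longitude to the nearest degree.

≈ 61°N, 69°W

From cos δ = sin φ₁ sin φ₂ + cos φ₁ cos φ₂ cos Δλ, the central angle is δ ≈ 2.186 rad (125.3°).
Interpolate at f = 1/6 with slerp weights a = sin((1−f)δ)/sin δ ≈ 1.186, b = sin(fδ)/sin δ ≈ 0.436.
p = a·p₁ + b·p₂ ≈ (0.171, -0.448, 0.878); φ = arcsin(p_z) ≈ 61.37°, λ = atan2(p_y, p_x) ≈ -69.14°.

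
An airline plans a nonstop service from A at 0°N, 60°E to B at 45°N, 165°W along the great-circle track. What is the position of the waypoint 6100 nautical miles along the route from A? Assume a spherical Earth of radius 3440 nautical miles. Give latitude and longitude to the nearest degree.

≈ 53°N, 170°E

Convert each endpoint to a unit vector on the sphere (x = cos φ cos λ, y = cos φ sin λ, z = sin φ).
The central angle between the endpoints is δ = arccos(p₁·p₂) ≈ 2.094 rad (120.0°). The total great-circle distance is δ·R ≈ 2.094 × 3440 ≈ 7205 nmi, so the target fraction is f = 6100/7205 ≈ 0.847.
Interpolate at f ≈ 0.847 with slerp weights a = sin((1−f)δ)/sin δ ≈ 0.364, b = sin(fδ)/sin δ ≈ 1.131.
p = a·p₁ + b·p₂ ≈ (-0.590, 0.109, 0.800); φ = arcsin(p_z) ≈ 53.11°, λ = atan2(p_y, p_x) ≈ 169.57°.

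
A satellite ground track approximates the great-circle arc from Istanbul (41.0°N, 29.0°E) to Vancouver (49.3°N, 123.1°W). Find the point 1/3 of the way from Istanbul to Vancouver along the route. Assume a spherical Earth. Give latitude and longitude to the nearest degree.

≈ (67°N, 7°E)

Write both endpoints as unit vectors p₁, p₂ with components (cos φ cos λ, cos φ sin λ, sin φ).
The central angle between the endpoints is δ = arccos(p₁·p₂) ≈ 1.508 rad (86.4°).
Interpolate at f = 1/3 with slerp weights a = sin((1−f)δ)/sin δ ≈ 0.846, b = sin(fδ)/sin δ ≈ 0.483.
p = a·p₁ + b·p₂ ≈ (0.387, 0.046, 0.921); φ = arcsin(p_z) ≈ 67.09°, λ = atan2(p_y, p_x) ≈ 6.76°.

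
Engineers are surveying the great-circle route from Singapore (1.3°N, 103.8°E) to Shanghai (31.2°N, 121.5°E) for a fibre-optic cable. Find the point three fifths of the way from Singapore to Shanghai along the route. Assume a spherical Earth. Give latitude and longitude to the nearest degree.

≈ 19°N, 114°E

Convert each endpoint to a unit vector on the sphere (x = cos φ cos λ, y = cos φ sin λ, z = sin φ).
The central angle between the endpoints is δ = arccos(p₁·p₂) ≈ 0.598 rad (34.3°).
Interpolate at f = 3/5 with slerp weights a = sin((1−f)δ)/sin δ ≈ 0.421, b = sin(fδ)/sin δ ≈ 0.624.
p = a·p₁ + b·p₂ ≈ (-0.379, 0.863, 0.333); φ = arcsin(p_z) ≈ 19.43°, λ = atan2(p_y, p_x) ≈ 113.70°.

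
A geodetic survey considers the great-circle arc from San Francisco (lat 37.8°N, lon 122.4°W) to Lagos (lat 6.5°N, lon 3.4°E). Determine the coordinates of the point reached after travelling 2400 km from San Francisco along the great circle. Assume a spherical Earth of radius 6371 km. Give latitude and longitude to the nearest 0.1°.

Convert each endpoint to a unit vector on the sphere (x = cos φ cos λ, y = cos φ sin λ, z = sin φ).
The central angle between the endpoints is δ = arccos(p₁·p₂) ≈ 1.971 rad (112.9°). The total great-circle distance is δ·R ≈ 1.971 × 6371 ≈ 12559 km, so the target fraction is f = 2400/12559 ≈ 0.191.
Interpolate at f ≈ 0.191 with slerp weights a = sin((1−f)δ)/sin δ ≈ 1.086, b = sin(fδ)/sin δ ≈ 0.399.
p = a·p₁ + b·p₂ ≈ (-0.063, -0.701, 0.711); φ = arcsin(p_z) ≈ 45.28°, λ = atan2(p_y, p_x) ≈ -95.17°.

≈ lat 45.3°N, lon 95.2°W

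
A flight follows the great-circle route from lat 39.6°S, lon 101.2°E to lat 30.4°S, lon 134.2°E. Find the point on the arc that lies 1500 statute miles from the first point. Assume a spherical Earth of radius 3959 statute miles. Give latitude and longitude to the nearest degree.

≈ lat 33°S, lon 127°E

Write both endpoints as unit vectors p₁, p₂ with components (cos φ cos λ, cos φ sin λ, sin φ).
The central angle between the endpoints is δ = arccos(p₁·p₂) ≈ 0.495 rad (28.4°). The total great-circle distance is δ·R ≈ 0.495 × 3959 ≈ 1960 mi, so the target fraction is f = 1500/1960 ≈ 0.765.
Interpolate at f ≈ 0.765 with slerp weights a = sin((1−f)δ)/sin δ ≈ 0.244, b = sin(fδ)/sin δ ≈ 0.779.
p = a·p₁ + b·p₂ ≈ (-0.505, 0.666, -0.550); φ = arcsin(p_z) ≈ -33.33°, λ = atan2(p_y, p_x) ≈ 127.16°.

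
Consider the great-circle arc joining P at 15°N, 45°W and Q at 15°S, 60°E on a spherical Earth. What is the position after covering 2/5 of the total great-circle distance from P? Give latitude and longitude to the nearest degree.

≈ 3°N, 3°W

Convert each endpoint to a unit vector on the sphere (x = cos φ cos λ, y = cos φ sin λ, z = sin φ).
The central angle between the endpoints is δ = arccos(p₁·p₂) ≈ 1.884 rad (108.0°).
Interpolate at f = 2/5 with slerp weights a = sin((1−f)δ)/sin δ ≈ 0.951, b = sin(fδ)/sin δ ≈ 0.719.
p = a·p₁ + b·p₂ ≈ (0.997, -0.048, 0.060); φ = arcsin(p_z) ≈ 3.44°, λ = atan2(p_y, p_x) ≈ -2.74°.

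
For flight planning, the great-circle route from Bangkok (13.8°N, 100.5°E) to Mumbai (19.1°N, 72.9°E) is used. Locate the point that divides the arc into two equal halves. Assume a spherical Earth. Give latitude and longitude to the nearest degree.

≈ 17°N, 87°E

Write both endpoints as unit vectors p₁, p₂ with components (cos φ cos λ, cos φ sin λ, sin φ).
The central angle between the endpoints is δ = arccos(p₁·p₂) ≈ 0.471 rad (27.0°).
Interpolate at f = 1/2 with slerp weights a = sin((1−f)δ)/sin δ ≈ 0.514, b = sin(fδ)/sin δ ≈ 0.514.
p = a·p₁ + b·p₂ ≈ (0.052, 0.955, 0.291); φ = arcsin(p_z) ≈ 16.91°, λ = atan2(p_y, p_x) ≈ 86.89°.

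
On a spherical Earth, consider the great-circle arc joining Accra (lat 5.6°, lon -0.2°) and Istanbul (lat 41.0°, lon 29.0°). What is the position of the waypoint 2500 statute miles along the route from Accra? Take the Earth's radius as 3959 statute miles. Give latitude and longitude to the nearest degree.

The haversine formula gives a central angle δ ≈ 0.767 rad (44.0°) between the endpoints. The total great-circle distance is δ·R ≈ 0.767 × 3959 ≈ 3038 mi, so the target fraction is f = 2500/3038 ≈ 0.823.
Interpolate at f ≈ 0.823 with slerp weights a = sin((1−f)δ)/sin δ ≈ 0.195, b = sin(fδ)/sin δ ≈ 0.850.
p = a·p₁ + b·p₂ ≈ (0.756, 0.310, 0.577); φ = arcsin(p_z) ≈ 35.23°, λ = atan2(p_y, p_x) ≈ 22.34°.

≈ lat 35°, lon 22°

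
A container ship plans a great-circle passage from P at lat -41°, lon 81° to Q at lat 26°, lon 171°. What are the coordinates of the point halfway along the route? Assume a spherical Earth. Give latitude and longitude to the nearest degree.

From cos δ = sin φ₁ sin φ₂ + cos φ₁ cos φ₂ cos Δλ, the central angle is δ ≈ 1.863 rad (106.7°).
Interpolate at f = 1/2 with slerp weights a = sin((1−f)δ)/sin δ ≈ 0.838, b = sin(fδ)/sin δ ≈ 0.838.
p = a·p₁ + b·p₂ ≈ (-0.645, 0.742, -0.182); φ = arcsin(p_z) ≈ -10.51°, λ = atan2(p_y, p_x) ≈ 130.98°.

≈ lat -11°, lon 131°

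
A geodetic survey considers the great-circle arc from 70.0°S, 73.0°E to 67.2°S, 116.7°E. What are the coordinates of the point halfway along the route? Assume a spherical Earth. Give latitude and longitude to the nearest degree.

Convert each endpoint to a unit vector on the sphere (x = cos φ cos λ, y = cos φ sin λ, z = sin φ).
The central angle between the endpoints is δ = arccos(p₁·p₂) ≈ 0.276 rad (15.8°).
Interpolate at f = 1/2 with slerp weights a = sin((1−f)δ)/sin δ ≈ 0.505, b = sin(fδ)/sin δ ≈ 0.505.
p = a·p₁ + b·p₂ ≈ (-0.037, 0.340, -0.940); φ = arcsin(p_z) ≈ -70.01°, λ = atan2(p_y, p_x) ≈ 96.28°.

≈ 70°S, 96°E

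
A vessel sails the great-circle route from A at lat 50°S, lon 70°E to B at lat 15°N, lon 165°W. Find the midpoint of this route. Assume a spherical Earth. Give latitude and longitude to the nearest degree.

The haversine formula gives a central angle δ ≈ 2.158 rad (123.7°) between the endpoints.
Interpolate at f = 1/2 with slerp weights a = sin((1−f)δ)/sin δ ≈ 1.059, b = sin(fδ)/sin δ ≈ 1.059.
p = a·p₁ + b·p₂ ≈ (-0.755, 0.375, -0.537); φ = arcsin(p_z) ≈ -32.50°, λ = atan2(p_y, p_x) ≈ 153.60°.

≈ lat 32°S, lon 154°E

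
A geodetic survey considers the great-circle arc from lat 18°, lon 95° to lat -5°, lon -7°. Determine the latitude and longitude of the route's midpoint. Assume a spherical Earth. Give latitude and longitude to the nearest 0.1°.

The haversine formula gives a central angle δ ≈ 1.797 rad (102.9°) between the endpoints.
Interpolate at f = 1/2 with slerp weights a = sin((1−f)δ)/sin δ ≈ 0.803, b = sin(fδ)/sin δ ≈ 0.803.
p = a·p₁ + b·p₂ ≈ (0.727, 0.663, 0.178); φ = arcsin(p_z) ≈ 10.26°, λ = atan2(p_y, p_x) ≈ 42.36°.

≈ lat 10.3°, lon 42.4°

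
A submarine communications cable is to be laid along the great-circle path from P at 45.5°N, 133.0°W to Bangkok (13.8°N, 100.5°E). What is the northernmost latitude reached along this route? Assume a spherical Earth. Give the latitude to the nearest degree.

≈ 56°N

The great circle lies in the plane with unit normal n̂ = (p₁ × p₂)/|p₁ × p₂|.
Here n̂_z ≈ -0.563; the vertex latitude is φ_max = arccos|n̂_z| ≈ 55.7°.
Check via Clairaut: cos φ_max = |cos φ₁| · sin C = cos(45.5°)·sin(53.4°) ≈ 0.563, again giving ≈ 55.7°.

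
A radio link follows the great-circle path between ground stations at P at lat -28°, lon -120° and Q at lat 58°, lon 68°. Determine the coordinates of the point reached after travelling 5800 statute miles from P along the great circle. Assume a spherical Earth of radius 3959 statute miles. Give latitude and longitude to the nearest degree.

Convert each endpoint to a unit vector on the sphere (x = cos φ cos λ, y = cos φ sin λ, z = sin φ).
The central angle between the endpoints is δ = arccos(p₁·p₂) ≈ 2.609 rad (149.5°). The total great-circle distance is δ·R ≈ 2.609 × 3959 ≈ 10329 mi, so the target fraction is f = 5800/10329 ≈ 0.562.
Interpolate at f ≈ 0.562 with slerp weights a = sin((1−f)δ)/sin δ ≈ 1.793, b = sin(fδ)/sin δ ≈ 1.958.
p = a·p₁ + b·p₂ ≈ (-0.403, -0.409, 0.819); φ = arcsin(p_z) ≈ 55.00°, λ = atan2(p_y, p_x) ≈ -134.58°.

≈ lat 55°, lon -135°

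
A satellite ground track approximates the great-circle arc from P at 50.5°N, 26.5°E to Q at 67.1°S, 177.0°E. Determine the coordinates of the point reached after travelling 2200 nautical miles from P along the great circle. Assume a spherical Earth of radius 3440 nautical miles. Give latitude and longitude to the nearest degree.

≈ 17°N, 45°E

Convert each endpoint to a unit vector on the sphere (x = cos φ cos λ, y = cos φ sin λ, z = sin φ).
The central angle between the endpoints is δ = arccos(p₁·p₂) ≈ 2.755 rad (157.9°). The total great-circle distance is δ·R ≈ 2.755 × 3440 ≈ 9478 nmi, so the target fraction is f = 2200/9478 ≈ 0.232.
Interpolate at f ≈ 0.232 with slerp weights a = sin((1−f)δ)/sin δ ≈ 2.269, b = sin(fδ)/sin δ ≈ 1.583.
p = a·p₁ + b·p₂ ≈ (0.676, 0.676, 0.292); φ = arcsin(p_z) ≈ 16.99°, λ = atan2(p_y, p_x) ≈ 45.00°.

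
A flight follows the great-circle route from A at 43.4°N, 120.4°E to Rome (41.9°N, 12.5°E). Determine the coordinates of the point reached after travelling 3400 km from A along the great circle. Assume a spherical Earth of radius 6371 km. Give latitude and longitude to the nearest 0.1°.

≈ 57.1°N, 76.4°E

Write both endpoints as unit vectors p₁, p₂ with components (cos φ cos λ, cos φ sin λ, sin φ).
The central angle between the endpoints is δ = arccos(p₁·p₂) ≈ 1.274 rad (73.0°). The total great-circle distance is δ·R ≈ 1.274 × 6371 ≈ 8115 km, so the target fraction is f = 3400/8115 ≈ 0.419.
Interpolate at f ≈ 0.419 with slerp weights a = sin((1−f)δ)/sin δ ≈ 0.705, b = sin(fδ)/sin δ ≈ 0.532.
p = a·p₁ + b·p₂ ≈ (0.127, 0.528, 0.840); φ = arcsin(p_z) ≈ 57.12°, λ = atan2(p_y, p_x) ≈ 76.44°.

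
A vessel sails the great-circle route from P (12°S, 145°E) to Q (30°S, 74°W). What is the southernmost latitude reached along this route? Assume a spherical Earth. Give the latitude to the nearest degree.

The great circle lies in the plane with unit normal n̂ = (p₁ × p₂)/|p₁ × p₂|.
Here n̂_z ≈ +0.641; the vertex latitude is φ_max = arccos|n̂_z| ≈ 50.2°.
Check via Clairaut: cos φ_max = |cos φ₁| · sin C = cos(12.0°)·sin(139.1°) ≈ 0.641, again giving ≈ 50.2°.

≈ 50°S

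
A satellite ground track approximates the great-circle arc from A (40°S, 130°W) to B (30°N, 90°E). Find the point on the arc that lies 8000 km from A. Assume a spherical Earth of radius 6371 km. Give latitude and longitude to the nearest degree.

≈ (15°S, 151°E)

From cos δ = sin φ₁ sin φ₂ + cos φ₁ cos φ₂ cos Δλ, the central angle is δ ≈ 2.549 rad (146.1°). The total great-circle distance is δ·R ≈ 2.549 × 6371 ≈ 16241 km, so the target fraction is f = 8000/16241 ≈ 0.493.
Interpolate at f ≈ 0.493 with slerp weights a = sin((1−f)δ)/sin δ ≈ 1.723, b = sin(fδ)/sin δ ≈ 1.703.
p = a·p₁ + b·p₂ ≈ (-0.848, 0.464, -0.256); φ = arcsin(p_z) ≈ -14.82°, λ = atan2(p_y, p_x) ≈ 151.33°.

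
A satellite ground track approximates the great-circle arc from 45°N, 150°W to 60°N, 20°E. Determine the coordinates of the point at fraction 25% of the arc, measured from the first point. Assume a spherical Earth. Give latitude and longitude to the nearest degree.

≈ 64°N, 146°W

The haversine formula gives a central angle δ ≈ 1.303 rad (74.7°) between the endpoints.
Interpolate at f = 0.25 with slerp weights a = sin((1−f)δ)/sin δ ≈ 0.860, b = sin(fδ)/sin δ ≈ 0.332.
p = a·p₁ + b·p₂ ≈ (-0.371, -0.247, 0.895); φ = arcsin(p_z) ≈ 63.55°, λ = atan2(p_y, p_x) ≈ -146.29°.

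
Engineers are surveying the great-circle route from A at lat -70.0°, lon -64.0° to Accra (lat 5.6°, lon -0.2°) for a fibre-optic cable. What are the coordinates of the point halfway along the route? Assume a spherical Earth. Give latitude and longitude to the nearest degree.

From cos δ = sin φ₁ sin φ₂ + cos φ₁ cos φ₂ cos Δλ, the central angle is δ ≈ 1.512 rad (86.6°).
Interpolate at f = 1/2 with slerp weights a = sin((1−f)δ)/sin δ ≈ 0.687, b = sin(fδ)/sin δ ≈ 0.687.
p = a·p₁ + b·p₂ ≈ (0.787, -0.214, -0.579); φ = arcsin(p_z) ≈ -35.36°, λ = atan2(p_y, p_x) ≈ -15.19°.

≈ lat -35°, lon -15°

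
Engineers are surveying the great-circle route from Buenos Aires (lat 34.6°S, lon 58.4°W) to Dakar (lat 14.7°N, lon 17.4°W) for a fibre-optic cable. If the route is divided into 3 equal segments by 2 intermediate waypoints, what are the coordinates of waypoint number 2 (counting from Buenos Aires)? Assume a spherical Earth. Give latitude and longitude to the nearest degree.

≈ lat 2°S, lon 30°W

Convert each endpoint to a unit vector on the sphere (x = cos φ cos λ, y = cos φ sin λ, z = sin φ).
The central angle between the endpoints is δ = arccos(p₁·p₂) ≈ 1.096 rad (62.8°).
Interpolate at f = 2/3 with slerp weights a = sin((1−f)δ)/sin δ ≈ 0.402, b = sin(fδ)/sin δ ≈ 0.750.
p = a·p₁ + b·p₂ ≈ (0.866, -0.499, -0.038); φ = arcsin(p_z) ≈ -2.16°, λ = atan2(p_y, p_x) ≈ -29.94°.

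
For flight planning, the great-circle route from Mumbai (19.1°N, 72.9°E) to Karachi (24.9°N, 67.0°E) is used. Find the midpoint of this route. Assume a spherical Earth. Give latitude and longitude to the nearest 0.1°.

From cos δ = sin φ₁ sin φ₂ + cos φ₁ cos φ₂ cos Δλ, the central angle is δ ≈ 0.139 rad (8.0°).
Interpolate at f = 1/2 with slerp weights a = sin((1−f)δ)/sin δ ≈ 0.501, b = sin(fδ)/sin δ ≈ 0.501.
p = a·p₁ + b·p₂ ≈ (0.317, 0.871, 0.375); φ = arcsin(p_z) ≈ 22.03°, λ = atan2(p_y, p_x) ≈ 70.01°.

≈ 22.0°N, 70.0°E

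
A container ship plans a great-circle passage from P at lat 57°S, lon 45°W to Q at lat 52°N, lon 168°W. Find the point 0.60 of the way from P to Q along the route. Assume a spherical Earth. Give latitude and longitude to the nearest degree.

≈ lat 7°N, lon 121°W

From cos δ = sin φ₁ sin φ₂ + cos φ₁ cos φ₂ cos Δλ, the central angle is δ ≈ 2.575 rad (147.5°).
Interpolate at f = 0.60 with slerp weights a = sin((1−f)δ)/sin δ ≈ 1.596, b = sin(fδ)/sin δ ≈ 1.861.
p = a·p₁ + b·p₂ ≈ (-0.506, -0.853, 0.128); φ = arcsin(p_z) ≈ 7.36°, λ = atan2(p_y, p_x) ≈ -120.69°.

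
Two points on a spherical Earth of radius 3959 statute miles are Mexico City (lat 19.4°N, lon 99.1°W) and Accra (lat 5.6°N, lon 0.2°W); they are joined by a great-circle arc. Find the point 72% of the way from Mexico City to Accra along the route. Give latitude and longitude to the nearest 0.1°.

≈ lat 14.1°N, lon 26.3°W

Write both endpoints as unit vectors p₁, p₂ with components (cos φ cos λ, cos φ sin λ, sin φ).
The central angle between the endpoints is δ = arccos(p₁·p₂) ≈ 1.684 rad (96.5°).
Interpolate at f = 0.72 with slerp weights a = sin((1−f)δ)/sin δ ≈ 0.457, b = sin(fδ)/sin δ ≈ 0.942.
p = a·p₁ + b·p₂ ≈ (0.870, -0.429, 0.244); φ = arcsin(p_z) ≈ 14.11°, λ = atan2(p_y, p_x) ≈ -26.25°.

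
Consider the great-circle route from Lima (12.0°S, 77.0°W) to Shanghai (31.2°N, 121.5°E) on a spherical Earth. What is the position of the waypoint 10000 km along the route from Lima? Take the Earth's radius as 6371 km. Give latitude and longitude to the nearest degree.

Convert each endpoint to a unit vector on the sphere (x = cos φ cos λ, y = cos φ sin λ, z = sin φ).
The central angle between the endpoints is δ = arccos(p₁·p₂) ≈ 2.693 rad (154.3°). The total great-circle distance is δ·R ≈ 2.693 × 6371 ≈ 17158 km, so the target fraction is f = 10000/17158 ≈ 0.583.
Interpolate at f ≈ 0.583 with slerp weights a = sin((1−f)δ)/sin δ ≈ 2.080, b = sin(fδ)/sin δ ≈ 2.307.
p = a·p₁ + b·p₂ ≈ (-0.573, -0.300, 0.762); φ = arcsin(p_z) ≈ 49.68°, λ = atan2(p_y, p_x) ≈ -152.38°.

≈ (50°N, 152°W)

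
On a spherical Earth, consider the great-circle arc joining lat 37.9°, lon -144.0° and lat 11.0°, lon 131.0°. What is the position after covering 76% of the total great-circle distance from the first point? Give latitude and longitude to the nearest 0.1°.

≈ lat 21.9°, lon 147.3°

Convert each endpoint to a unit vector on the sphere (x = cos φ cos λ, y = cos φ sin λ, z = sin φ).
The central angle between the endpoints is δ = arccos(p₁·p₂) ≈ 1.385 rad (79.4°).
Interpolate at f = 0.76 with slerp weights a = sin((1−f)δ)/sin δ ≈ 0.332, b = sin(fδ)/sin δ ≈ 0.884.
p = a·p₁ + b·p₂ ≈ (-0.781, 0.501, 0.373); φ = arcsin(p_z) ≈ 21.88°, λ = atan2(p_y, p_x) ≈ 147.34°.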